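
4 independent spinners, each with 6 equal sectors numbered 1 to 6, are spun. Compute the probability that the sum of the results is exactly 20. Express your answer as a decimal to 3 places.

There are 6^4 = 1296 equally likely outcomes.
The number of ordered 4-tuples from {1,…,6} summing to 20 is 35.
P(sum = 20) = 35/1296 ≈ 0.027.

0.027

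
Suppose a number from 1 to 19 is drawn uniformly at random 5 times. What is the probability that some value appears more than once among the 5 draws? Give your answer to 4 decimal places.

0.4365

P(all 5 different) = 19/19 · 18/19 · ··· · 15/19 ≈ 0.5635.
P(at least two equal) = 1 − 0.5635 = 0.4365.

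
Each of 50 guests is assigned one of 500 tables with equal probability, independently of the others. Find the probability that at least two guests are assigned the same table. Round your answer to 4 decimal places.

0.9207

It's easier to compute the probability that all 50 are distinct.
P(all distinct) = 500/500 · 499/500 · ··· · 451/500 ≈ 0.0793.
So the probability of at least one match is 1 − 0.0793 = 0.9207.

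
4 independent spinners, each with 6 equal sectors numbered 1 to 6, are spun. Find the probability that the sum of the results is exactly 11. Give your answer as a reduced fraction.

13/162

There are 6^4 = 1296 equally likely outcomes.
The number of ordered 4-tuples from {1,…,6} summing to 11 is 104.
P(sum = 11) = 104/1296 = 13/162.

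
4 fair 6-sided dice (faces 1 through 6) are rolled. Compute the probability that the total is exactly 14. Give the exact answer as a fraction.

73/648

There are 6^4 = 1296 equally likely outcomes.
The number of ordered 4-tuples from {1,…,6} summing to 14 is 146.
P(sum = 14) = 146/1296 = 73/648.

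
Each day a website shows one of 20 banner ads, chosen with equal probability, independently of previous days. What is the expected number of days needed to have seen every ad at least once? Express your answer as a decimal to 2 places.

71.95

After i distinct types are collected, each trial gives a new one with probability (20−i)/20, so the expected wait for the next new type is 20/(20−i).
E = 20/20 + 20/19 + 20/18 + 20/17 + 20/16 + 20/15 + 20/14 + 20/13 + 20/12 + 20/11 + 20/10 + 20/9 + 20/8 + 20/7 + 20/6 + 20/5 + 20/4 + 20/3 + 20/2 + 20/1 = 279175675/3879876 ≈ 71.95.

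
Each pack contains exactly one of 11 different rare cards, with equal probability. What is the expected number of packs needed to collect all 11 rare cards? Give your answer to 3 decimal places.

After i distinct types are collected, each trial gives a new one with probability (11−i)/11, so the expected wait for the next new type is 11/(11−i).
E = 11/11 + 11/10 + 11/9 + 11/8 + 11/7 + 11/6 + 11/5 + 11/4 + 11/3 + 11/2 + 11/1 = 83711/2520 ≈ 33.219.

33.219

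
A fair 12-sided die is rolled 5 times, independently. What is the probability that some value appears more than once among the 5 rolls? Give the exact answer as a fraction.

P(all 5 different) = 12/12 · 11/12 · ··· · 8/12 = 55/144.
P(at least two equal) = 1 − 55/144 = 89/144.

89/144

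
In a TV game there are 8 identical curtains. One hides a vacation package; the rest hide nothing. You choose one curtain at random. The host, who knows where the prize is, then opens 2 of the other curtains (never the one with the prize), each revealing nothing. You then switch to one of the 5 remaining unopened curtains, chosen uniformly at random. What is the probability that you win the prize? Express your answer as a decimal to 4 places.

Your original curtain holds the prize with probability 1/8, so the other 7 collectively hold it with probability 7/8.
The host can always find 2 empty curtains to open, so the reveals don't change that 7/8; it is now spread over the 5 remaining unopened curtains.
P(win by switching) = (7/8) · (1/5) = 7/40 ≈ 0.1750.

0.1750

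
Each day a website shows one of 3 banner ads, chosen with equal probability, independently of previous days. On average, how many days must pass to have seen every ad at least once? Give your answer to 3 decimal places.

After i distinct types are collected, each trial gives a new one with probability (3−i)/3, so the expected wait for the next new type is 3/(3−i).
E = 3/3 + 3/2 + 3/1 = 11/2 ≈ 5.500.

5.500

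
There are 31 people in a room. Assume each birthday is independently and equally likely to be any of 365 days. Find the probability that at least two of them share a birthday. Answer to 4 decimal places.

0.7305

It's easier to compute the probability that all 31 are distinct.
P(all distinct) = 365/365 · 364/365 · ··· · 335/365 ≈ 0.2695.
So the probability of at least one match is 1 − 0.2695 = 0.7305.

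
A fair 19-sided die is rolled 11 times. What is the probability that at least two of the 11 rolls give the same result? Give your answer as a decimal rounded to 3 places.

P(all 11 different) = 19/19 · 18/19 · ··· · 9/19 ≈ 0.026.
P(at least two equal) = 1 − 0.026 = 0.974.

0.974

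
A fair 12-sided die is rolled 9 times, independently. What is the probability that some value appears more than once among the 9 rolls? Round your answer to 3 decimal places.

0.985

P(all 9 different) = 12/12 · 11/12 · ··· · 4/12 ≈ 0.015.
P(at least two equal) = 1 − 0.015 = 0.985.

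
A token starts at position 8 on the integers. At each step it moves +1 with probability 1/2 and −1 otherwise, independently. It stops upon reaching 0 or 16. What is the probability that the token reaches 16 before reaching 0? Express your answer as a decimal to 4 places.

With a fair step, P(i) = ½P(i−1) + ½P(i+1) with P(0)=0, P(16)=1 has the linear solution P(i) = i/16.
P(8) = 8/16 = 1/2 ≈ 0.5000.

0.5000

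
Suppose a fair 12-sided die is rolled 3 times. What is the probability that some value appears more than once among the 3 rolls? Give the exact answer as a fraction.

17/72

P(all 3 different) = 12/12 · 11/12 · ··· · 10/12 = 55/72.
P(at least two equal) = 1 − 55/72 = 17/72.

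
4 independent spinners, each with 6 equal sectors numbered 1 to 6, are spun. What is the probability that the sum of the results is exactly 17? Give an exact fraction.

13/162

There are 6^4 = 1296 equally likely outcomes.
The number of ordered 4-tuples from {1,…,6} summing to 17 is 104.
P(sum = 17) = 104/1296 = 13/162.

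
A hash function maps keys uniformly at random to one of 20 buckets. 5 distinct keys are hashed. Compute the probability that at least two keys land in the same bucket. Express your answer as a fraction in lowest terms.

It's easier to compute the probability that all 5 are distinct.
P(all distinct) = 20/20 · 19/20 · ··· · 16/20 = 2907/5000.
So the probability of at least one match is 1 − 2907/5000 = 2093/5000.

2093/5000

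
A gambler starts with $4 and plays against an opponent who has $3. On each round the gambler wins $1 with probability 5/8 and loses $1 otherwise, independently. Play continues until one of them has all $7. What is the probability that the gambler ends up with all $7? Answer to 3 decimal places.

Let r = q/p = (3/8)/(5/8) = 3/5. The recurrence P(i) = p·P(i+1) + q·P(i−1) with P(0)=0, P(7)=1 gives P(i) = (1 − r^i)/(1 − r^7).
P(4) = (1 − (3/5)^4) / (1 − (3/5)^7) = 34000/37969 ≈ 0.895.

0.895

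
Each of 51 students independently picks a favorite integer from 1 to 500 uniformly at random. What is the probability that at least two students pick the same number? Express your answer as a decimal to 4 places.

It's easier to compute the probability that all 51 are distinct.
P(all distinct) = 500/500 · 499/500 · ··· · 450/500 ≈ 0.0713.
So the probability of at least one match is 1 − 0.0713 = 0.9287.

0.9287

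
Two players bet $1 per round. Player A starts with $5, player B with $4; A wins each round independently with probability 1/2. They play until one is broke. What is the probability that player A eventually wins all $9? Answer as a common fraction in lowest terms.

5/9

With a fair step, P(i) = ½P(i−1) + ½P(i+1) with P(0)=0, P(9)=1 has the linear solution P(i) = i/9.
P(5) = 5/9.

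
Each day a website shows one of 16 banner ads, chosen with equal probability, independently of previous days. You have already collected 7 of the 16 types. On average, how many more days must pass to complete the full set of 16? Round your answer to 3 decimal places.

45.263

Starting from 7 distinct types, each trial gives a new one with probability (16−i)/16 when i types are held, so the wait for the next new type is 16/(16−i).
E = 16/9 + 16/8 + 16/7 + 16/6 + 16/5 + 16/4 + 16/3 + 16/2 + 16/1 = 14258/315 ≈ 45.263.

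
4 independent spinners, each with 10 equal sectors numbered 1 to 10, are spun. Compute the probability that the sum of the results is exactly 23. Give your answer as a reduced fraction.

There are 10^4 = 10000 equally likely outcomes.
The number of ordered 4-tuples from {1,…,10} summing to 23 is 660.
P(sum = 23) = 660/10000 = 33/500.

33/500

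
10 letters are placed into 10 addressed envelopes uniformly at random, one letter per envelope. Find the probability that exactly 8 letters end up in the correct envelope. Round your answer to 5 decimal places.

Choose which 8 of the 10 are fixed: C(10,8) = 45 ways.
The remaining 2 must have no fixed point: D(2) = 1.
P = 45·1/3628800 = 1/80640 ≈ 0.00001.

0.00001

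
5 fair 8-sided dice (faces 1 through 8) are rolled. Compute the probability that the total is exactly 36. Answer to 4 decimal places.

0.0021

There are 8^5 = 32768 equally likely outcomes.
The number of ordered 5-tuples from {1,…,8} summing to 36 is 70.
P(sum = 36) = 70/32768 = 35/16384 ≈ 0.0021.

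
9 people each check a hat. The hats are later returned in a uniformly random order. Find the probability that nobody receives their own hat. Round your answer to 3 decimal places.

0.368

This is the derangement probability: permutations of 9 with no fixed point.
D(9) = 9! · (1 − 1/1! + 1/2! − ··· + (−1)^9/9!) = 133496.
P = 133496/362880 = 16687/45360 ≈ 0.368.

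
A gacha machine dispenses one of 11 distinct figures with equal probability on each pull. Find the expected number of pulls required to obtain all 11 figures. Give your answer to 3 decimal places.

After i distinct types are collected, each trial gives a new one with probability (11−i)/11, so the expected wait for the next new type is 11/(11−i).
E = 11/11 + 11/10 + 11/9 + 11/8 + 11/7 + 11/6 + 11/5 + 11/4 + 11/3 + 11/2 + 11/1 = 83711/2520 ≈ 33.219.

33.219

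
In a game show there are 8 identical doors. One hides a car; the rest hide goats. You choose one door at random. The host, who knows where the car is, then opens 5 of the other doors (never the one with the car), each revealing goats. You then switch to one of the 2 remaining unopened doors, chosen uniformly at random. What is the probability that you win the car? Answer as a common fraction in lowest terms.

Your original door holds the car with probability 1/8, so the other 7 collectively hold it with probability 7/8.
The host can always find 5 empty doors to open, so the reveals don't change that 7/8; it is now spread over the 2 remaining unopened doors.
P(win by switching) = (7/8) · (1/2) = 7/16.

7/16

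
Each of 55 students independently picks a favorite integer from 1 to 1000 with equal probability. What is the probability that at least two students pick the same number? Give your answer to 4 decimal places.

0.7797

It's easier to compute the probability that all 55 are distinct.
P(all distinct) = 1000/1000 · 999/1000 · ··· · 946/1000 ≈ 0.2203.
So the probability of at least one match is 1 − 0.2203 = 0.7797.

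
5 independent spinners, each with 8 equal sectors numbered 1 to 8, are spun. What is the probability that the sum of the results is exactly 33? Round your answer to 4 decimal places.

0.0101

There are 8^5 = 32768 equally likely outcomes.
The number of ordered 5-tuples from {1,…,8} summing to 33 is 330.
P(sum = 33) = 330/32768 = 165/16384 ≈ 0.0101.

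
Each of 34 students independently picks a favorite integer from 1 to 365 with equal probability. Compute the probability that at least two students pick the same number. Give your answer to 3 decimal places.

0.795

It's easier to compute the probability that all 34 are distinct.
P(all distinct) = 365/365 · 364/365 · ··· · 332/365 ≈ 0.205.
So the probability of at least one match is 1 − 0.205 = 0.795.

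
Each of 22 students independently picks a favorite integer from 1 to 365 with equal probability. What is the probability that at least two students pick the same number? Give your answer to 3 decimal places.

It's easier to compute the probability that all 22 are distinct.
P(all distinct) = 365/365 · 364/365 · ··· · 344/365 ≈ 0.524.
So the probability of at least one match is 1 − 0.524 = 0.476.

0.476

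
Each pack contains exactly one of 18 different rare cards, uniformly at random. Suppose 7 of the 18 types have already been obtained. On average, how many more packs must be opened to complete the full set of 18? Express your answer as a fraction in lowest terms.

Starting from 7 distinct types, each trial gives a new one with probability (18−i)/18 when i types are held, so the wait for the next new type is 18/(18−i).
E = 18/11 + 18/10 + 18/9 + 18/8 + 18/7 + 18/6 + 18/5 + 18/4 + 18/3 + 18/2 + 18/1 = 83711/1540.

83711/1540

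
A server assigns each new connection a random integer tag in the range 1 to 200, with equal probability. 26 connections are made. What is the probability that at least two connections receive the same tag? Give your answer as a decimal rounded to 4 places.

It's easier to compute the probability that all 26 are distinct.
P(all distinct) = 200/200 · 199/200 · ··· · 175/200 ≈ 0.1829.
So the probability of at least one match is 1 − 0.1829 = 0.8171.

0.8171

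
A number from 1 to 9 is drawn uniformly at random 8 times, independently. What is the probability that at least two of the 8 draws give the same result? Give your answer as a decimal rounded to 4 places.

P(all 8 different) = 9/9 · 8/9 · ··· · 2/9 ≈ 0.0084.
P(at least two equal) = 1 − 0.0084 = 0.9916.

0.9916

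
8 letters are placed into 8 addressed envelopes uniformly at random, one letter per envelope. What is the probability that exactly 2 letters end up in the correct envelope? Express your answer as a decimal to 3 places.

Choose which 2 of the 8 are fixed: C(8,2) = 28 ways.
The remaining 6 must have no fixed point: D(6) = 265.
P = 28·265/40320 = 53/288 ≈ 0.184.

0.184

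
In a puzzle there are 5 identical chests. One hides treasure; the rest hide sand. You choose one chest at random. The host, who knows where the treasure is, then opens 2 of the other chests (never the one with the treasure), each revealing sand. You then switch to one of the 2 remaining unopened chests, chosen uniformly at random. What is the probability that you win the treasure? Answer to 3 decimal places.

Your original chest holds the treasure with probability 1/5, so the other 4 collectively hold it with probability 4/5.
The host can always find 2 empty chests to open, so the reveals don't change that 4/5; it is now spread over the 2 remaining unopened chests.
P(win by switching) = (4/5) · (1/2) = 2/5 ≈ 0.400.

0.400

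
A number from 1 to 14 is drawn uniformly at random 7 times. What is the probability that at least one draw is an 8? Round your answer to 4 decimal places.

0.4047

P(no draw is an 8) = (13/14)^7 ≈ 0.5953.
P(at least one) = 1 − 0.5953 = 0.4047.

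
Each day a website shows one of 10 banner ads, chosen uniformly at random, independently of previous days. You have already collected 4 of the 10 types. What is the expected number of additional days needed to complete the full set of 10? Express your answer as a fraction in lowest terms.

Starting from 4 distinct types, each trial gives a new one with probability (10−i)/10 when i types are held, so the wait for the next new type is 10/(10−i).
E = 10/6 + 10/5 + 10/4 + 10/3 + 10/2 + 10/1 = 49/2.

49/2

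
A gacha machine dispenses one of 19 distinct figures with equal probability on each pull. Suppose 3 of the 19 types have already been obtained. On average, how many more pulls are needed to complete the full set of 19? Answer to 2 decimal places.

64.23

Starting from 3 distinct types, each trial gives a new one with probability (19−i)/19 when i types are held, so the wait for the next new type is 19/(19−i).
E = 19/16 + 19/15 + 19/14 + 19/13 + 19/12 + 19/11 + 19/10 + 19/9 + 19/8 + 19/7 + 19/6 + 19/5 + 19/4 + 19/3 + 19/2 + 19/1 = 46294621/720720 ≈ 64.23.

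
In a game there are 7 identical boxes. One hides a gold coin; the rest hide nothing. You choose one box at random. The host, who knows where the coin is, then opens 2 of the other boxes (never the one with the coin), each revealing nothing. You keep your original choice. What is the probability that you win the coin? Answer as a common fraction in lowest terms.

1/7

The host can always open 2 empty boxes regardless of your choice, so the reveals give no information about your original box.
P(win by staying) = 1/7.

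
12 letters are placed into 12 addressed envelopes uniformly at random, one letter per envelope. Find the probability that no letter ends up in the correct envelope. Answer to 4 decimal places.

This is the derangement probability: permutations of 12 with no fixed point.
D(12) = 12! · (1 − 1/1! + 1/2! − ··· + (−1)^12/12!) = 176214841.
P = 176214841/479001600 = 16019531/43545600 ≈ 0.3679.

0.3679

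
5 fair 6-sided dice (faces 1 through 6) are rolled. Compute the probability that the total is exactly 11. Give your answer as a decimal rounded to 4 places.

0.0264

There are 6^5 = 7776 equally likely outcomes.
The number of ordered 5-tuples from {1,…,6} summing to 11 is 205.
P(sum = 11) = 205/7776 ≈ 0.0264.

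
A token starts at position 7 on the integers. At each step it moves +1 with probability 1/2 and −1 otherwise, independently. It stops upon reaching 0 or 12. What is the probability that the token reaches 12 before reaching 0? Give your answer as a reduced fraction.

7/12

With a fair step, P(i) = ½P(i−1) + ½P(i+1) with P(0)=0, P(12)=1 has the linear solution P(i) = i/12.
P(7) = 7/12.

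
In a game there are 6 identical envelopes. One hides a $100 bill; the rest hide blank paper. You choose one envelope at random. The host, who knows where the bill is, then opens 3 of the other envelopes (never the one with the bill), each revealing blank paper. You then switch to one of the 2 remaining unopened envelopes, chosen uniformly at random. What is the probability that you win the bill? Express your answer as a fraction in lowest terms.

5/12

Your original envelope holds the bill with probability 1/6, so the other 5 collectively hold it with probability 5/6.
The host can always find 3 empty envelopes to open, so the reveals don't change that 5/6; it is now spread over the 2 remaining unopened envelopes.
P(win by switching) = (5/6) · (1/2) = 5/12.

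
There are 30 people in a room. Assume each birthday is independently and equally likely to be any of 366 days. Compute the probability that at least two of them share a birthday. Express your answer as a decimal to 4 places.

It's easier to compute the probability that all 30 are distinct.
P(all distinct) = 366/366 · 365/366 · ··· · 337/366 ≈ 0.2947.
So the probability of at least one match is 1 − 0.2947 = 0.7053.

0.7053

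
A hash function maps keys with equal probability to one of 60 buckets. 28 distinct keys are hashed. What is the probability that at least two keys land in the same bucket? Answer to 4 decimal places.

0.9995

It's easier to compute the probability that all 28 are distinct.
P(all distinct) = 60/60 · 59/60 · ··· · 33/60 ≈ 0.0005.
So the probability of at least one match is 1 − 0.0005 = 0.9995.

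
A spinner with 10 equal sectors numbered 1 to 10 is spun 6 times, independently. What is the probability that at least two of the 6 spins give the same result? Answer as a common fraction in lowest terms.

1061/1250

P(all 6 different) = 10/10 · 9/10 · ··· · 5/10 = 189/1250.
P(at least two equal) = 1 − 189/1250 = 1061/1250.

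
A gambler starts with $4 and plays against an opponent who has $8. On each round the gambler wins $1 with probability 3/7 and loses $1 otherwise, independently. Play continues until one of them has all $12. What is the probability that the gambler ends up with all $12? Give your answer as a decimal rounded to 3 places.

0.071

Let r = q/p = (4/7)/(3/7) = 4/3. The recurrence P(i) = p·P(i+1) + q·P(i−1) with P(0)=0, P(12)=1 gives P(i) = (1 − r^i)/(1 − r^12).
P(4) = (1 − (4/3)^4) / (1 − (4/3)^12) = 6561/92833 ≈ 0.071.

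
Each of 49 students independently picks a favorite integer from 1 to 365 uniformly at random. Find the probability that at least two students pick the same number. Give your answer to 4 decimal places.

0.9658

It's easier to compute the probability that all 49 are distinct.
P(all distinct) = 365/365 · 364/365 · ··· · 317/365 ≈ 0.0342.
So the probability of at least one match is 1 − 0.0342 = 0.9658.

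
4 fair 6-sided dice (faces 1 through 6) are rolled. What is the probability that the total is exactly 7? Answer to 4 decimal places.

0.0154

There are 6^4 = 1296 equally likely outcomes.
The number of ordered 4-tuples from {1,…,6} summing to 7 is 20.
P(sum = 7) = 20/1296 = 5/324 ≈ 0.0154.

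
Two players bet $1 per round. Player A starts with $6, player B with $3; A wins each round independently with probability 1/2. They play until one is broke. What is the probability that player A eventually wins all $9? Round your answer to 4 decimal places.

0.6667

With a fair step, P(i) = ½P(i−1) + ½P(i+1) with P(0)=0, P(9)=1 has the linear solution P(i) = i/9.
P(6) = 6/9 = 2/3 ≈ 0.6667.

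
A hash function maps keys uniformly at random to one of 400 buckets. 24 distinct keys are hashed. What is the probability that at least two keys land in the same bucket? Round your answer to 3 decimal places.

0.505

It's easier to compute the probability that all 24 are distinct.
P(all distinct) = 400/400 · 399/400 · ··· · 377/400 ≈ 0.495.
So the probability of at least one match is 1 − 0.495 = 0.505.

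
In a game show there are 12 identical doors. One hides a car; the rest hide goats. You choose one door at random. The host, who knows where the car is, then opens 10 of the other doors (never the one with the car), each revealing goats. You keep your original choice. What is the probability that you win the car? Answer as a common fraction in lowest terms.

The host can always open 10 empty doors regardless of your choice, so the reveals give no information about your original door.
P(win by staying) = 1/12.

1/12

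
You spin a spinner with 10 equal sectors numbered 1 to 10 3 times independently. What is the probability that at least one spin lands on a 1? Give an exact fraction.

271/1000

P(no spin lands on a 1) = (9/10)^3 = 729/1000.
P(at least one) = 1 − 729/1000 = 271/1000.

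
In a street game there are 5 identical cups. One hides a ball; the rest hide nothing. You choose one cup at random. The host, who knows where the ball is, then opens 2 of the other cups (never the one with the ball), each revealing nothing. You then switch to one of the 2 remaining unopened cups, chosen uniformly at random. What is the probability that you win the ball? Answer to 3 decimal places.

0.400

Your original cup holds the ball with probability 1/5, so the other 4 collectively hold it with probability 4/5.
The host can always find 2 empty cups to open, so the reveals don't change that 4/5; it is now spread over the 2 remaining unopened cups.
P(win by switching) = (4/5) · (1/2) = 2/5 ≈ 0.400.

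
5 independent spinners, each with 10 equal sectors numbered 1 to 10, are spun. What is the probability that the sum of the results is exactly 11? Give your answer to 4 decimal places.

0.0021

There are 10^5 = 100000 equally likely outcomes.
The number of ordered 5-tuples from {1,…,10} summing to 11 is 210.
P(sum = 11) = 210/100000 = 21/10000 ≈ 0.0021.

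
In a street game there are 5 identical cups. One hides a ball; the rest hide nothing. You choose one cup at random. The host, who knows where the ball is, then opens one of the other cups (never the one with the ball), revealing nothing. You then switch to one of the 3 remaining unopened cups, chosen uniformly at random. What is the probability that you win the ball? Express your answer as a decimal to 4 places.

0.2667

Your original cup holds the ball with probability 1/5, so the other 4 collectively hold it with probability 4/5.
The host can always find an empty cup to open, so this doesn't change that 4/5; it is now spread over the 3 remaining unopened cups.
P(win by switching) = (4/5) · (1/3) = 4/15 ≈ 0.2667.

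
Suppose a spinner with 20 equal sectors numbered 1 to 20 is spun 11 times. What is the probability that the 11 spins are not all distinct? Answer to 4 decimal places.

P(all 11 different) = 20/20 · 19/20 · ··· · 10/20 ≈ 0.0327.
P(at least two equal) = 1 − 0.0327 = 0.9673.

0.9673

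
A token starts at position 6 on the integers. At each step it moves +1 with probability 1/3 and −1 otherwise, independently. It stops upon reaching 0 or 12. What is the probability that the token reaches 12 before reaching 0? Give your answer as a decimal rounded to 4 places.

0.0154

Let r = q/p = (2/3)/(1/3) = 2. The recurrence P(i) = p·P(i+1) + q·P(i−1) with P(0)=0, P(12)=1 gives P(i) = (1 − r^i)/(1 − r^12).
P(6) = (1 − (2)^6) / (1 − (2)^12) = 1/65 ≈ 0.0154.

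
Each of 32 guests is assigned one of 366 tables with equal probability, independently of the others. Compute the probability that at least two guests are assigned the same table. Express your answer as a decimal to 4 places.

It's easier to compute the probability that all 32 are distinct.
P(all distinct) = 366/366 · 365/366 · ··· · 335/366 ≈ 0.2476.
So the probability of at least one match is 1 − 0.2476 = 0.7524.

0.7524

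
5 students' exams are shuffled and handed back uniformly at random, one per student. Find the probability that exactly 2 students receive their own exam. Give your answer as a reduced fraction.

Choose which 2 of the 5 are fixed: C(5,2) = 10 ways.
The remaining 3 must have no fixed point: D(3) = 2.
P = 10·2/120 = 1/6.

1/6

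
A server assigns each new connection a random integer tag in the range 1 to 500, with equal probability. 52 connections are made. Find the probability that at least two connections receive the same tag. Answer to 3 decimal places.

It's easier to compute the probability that all 52 are distinct.
P(all distinct) = 500/500 · 499/500 · ··· · 449/500 ≈ 0.064.
So the probability of at least one match is 1 − 0.064 = 0.936.

0.936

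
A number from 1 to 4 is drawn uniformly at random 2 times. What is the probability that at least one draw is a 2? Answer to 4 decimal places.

P(no draw is a 2) = (3/4)^2 ≈ 0.5625.
P(at least one) = 1 − 0.5625 = 0.4375.

0.4375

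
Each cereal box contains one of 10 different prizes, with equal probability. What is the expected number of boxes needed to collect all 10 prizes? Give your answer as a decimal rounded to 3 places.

29.290

After i distinct types are collected, each trial gives a new one with probability (10−i)/10, so the expected wait for the next new type is 10/(10−i).
E = 10/10 + 10/9 + 10/8 + 10/7 + 10/6 + 10/5 + 10/4 + 10/3 + 10/2 + 10/1 = 7381/252 ≈ 29.290.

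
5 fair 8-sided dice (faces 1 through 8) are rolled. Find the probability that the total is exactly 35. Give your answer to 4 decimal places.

0.0038

There are 8^5 = 32768 equally likely outcomes.
The number of ordered 5-tuples from {1,…,8} summing to 35 is 126.
P(sum = 35) = 126/32768 = 63/16384 ≈ 0.0038.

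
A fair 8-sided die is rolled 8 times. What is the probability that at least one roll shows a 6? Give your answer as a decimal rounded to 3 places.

P(no roll shows a 6) = (7/8)^8 ≈ 0.344.
P(at least one) = 1 − 0.344 = 0.656.

0.656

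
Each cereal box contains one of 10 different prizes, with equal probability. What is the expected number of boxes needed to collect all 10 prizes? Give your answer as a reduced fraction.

After i distinct types are collected, each trial gives a new one with probability (10−i)/10, so the expected wait for the next new type is 10/(10−i).
E = 10/10 + 10/9 + 10/8 + 10/7 + 10/6 + 10/5 + 10/4 + 10/3 + 10/2 + 10/1 = 7381/252.

7381/252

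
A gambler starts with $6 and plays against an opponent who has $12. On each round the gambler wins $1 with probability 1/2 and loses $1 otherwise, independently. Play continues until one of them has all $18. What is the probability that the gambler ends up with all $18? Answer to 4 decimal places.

With a fair step, P(i) = ½P(i−1) + ½P(i+1) with P(0)=0, P(18)=1 has the linear solution P(i) = i/18.
P(6) = 6/18 = 1/3 ≈ 0.3333.

0.3333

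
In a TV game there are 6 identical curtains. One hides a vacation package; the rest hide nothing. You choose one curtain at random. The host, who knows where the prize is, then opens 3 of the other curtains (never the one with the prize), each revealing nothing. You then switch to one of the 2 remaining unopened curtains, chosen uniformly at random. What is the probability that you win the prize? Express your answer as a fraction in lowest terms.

5/12

Your original curtain holds the prize with probability 1/6, so the other 5 collectively hold it with probability 5/6.
The host can always find 3 empty curtains to open, so the reveals don't change that 5/6; it is now spread over the 2 remaining unopened curtains.
P(win by switching) = (5/6) · (1/2) = 5/12.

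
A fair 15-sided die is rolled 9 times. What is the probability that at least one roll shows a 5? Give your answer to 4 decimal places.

P(no roll shows a 5) = (14/15)^9 ≈ 0.5374.
P(at least one) = 1 − 0.5374 = 0.4626.

0.4626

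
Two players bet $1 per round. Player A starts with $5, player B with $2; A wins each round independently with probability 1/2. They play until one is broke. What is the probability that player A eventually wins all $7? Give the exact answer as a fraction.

With a fair step, P(i) = ½P(i−1) + ½P(i+1) with P(0)=0, P(7)=1 has the linear solution P(i) = i/7.
P(5) = 5/7.

5/7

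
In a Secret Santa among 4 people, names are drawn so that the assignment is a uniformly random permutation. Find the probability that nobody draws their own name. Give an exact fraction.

This is the derangement probability: permutations of 4 with no fixed point.
D(4) = 4! · (1 − 1/1! + 1/2! − ··· + (−1)^4/4!) = 9.
P = 9/24 = 3/8.

3/8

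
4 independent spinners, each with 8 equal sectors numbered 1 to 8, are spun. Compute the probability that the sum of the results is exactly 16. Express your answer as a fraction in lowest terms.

315/4096

There are 8^4 = 4096 equally likely outcomes.
The number of ordered 4-tuples from {1,…,8} summing to 16 is 315.
P(sum = 16) = 315/4096.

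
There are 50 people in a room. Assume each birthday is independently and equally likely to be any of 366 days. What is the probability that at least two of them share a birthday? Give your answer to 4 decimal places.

0.9701

It's easier to compute the probability that all 50 are distinct.
P(all distinct) = 366/366 · 365/366 · ··· · 317/366 ≈ 0.0299.
So the probability of at least one match is 1 − 0.0299 = 0.9701.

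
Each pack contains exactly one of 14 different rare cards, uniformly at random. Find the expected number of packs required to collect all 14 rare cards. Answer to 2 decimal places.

After i distinct types are collected, each trial gives a new one with probability (14−i)/14, so the expected wait for the next new type is 14/(14−i).
E = 14/14 + 14/13 + 14/12 + 14/11 + 14/10 + 14/9 + 14/8 + 14/7 + 14/6 + 14/5 + 14/4 + 14/3 + 14/2 + 14/1 = 1171733/25740 ≈ 45.52.

45.52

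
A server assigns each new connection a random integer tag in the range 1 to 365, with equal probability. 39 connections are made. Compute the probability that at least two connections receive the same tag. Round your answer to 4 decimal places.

It's easier to compute the probability that all 39 are distinct.
P(all distinct) = 365/365 · 364/365 · ··· · 327/365 ≈ 0.1218.
So the probability of at least one match is 1 − 0.1218 = 0.8782.

0.8782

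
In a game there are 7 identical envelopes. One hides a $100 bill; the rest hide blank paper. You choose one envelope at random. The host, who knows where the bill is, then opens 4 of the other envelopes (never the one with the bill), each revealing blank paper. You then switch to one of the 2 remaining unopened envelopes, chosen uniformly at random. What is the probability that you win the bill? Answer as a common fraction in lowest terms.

Your original envelope holds the bill with probability 1/7, so the other 6 collectively hold it with probability 6/7.
The host can always find 4 empty envelopes to open, so the reveals don't change that 6/7; it is now spread over the 2 remaining unopened envelopes.
P(win by switching) = (6/7) · (1/2) = 3/7.

3/7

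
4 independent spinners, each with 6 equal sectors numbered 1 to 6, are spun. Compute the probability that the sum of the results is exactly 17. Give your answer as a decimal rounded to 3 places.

0.080

There are 6^4 = 1296 equally likely outcomes.
The number of ordered 4-tuples from {1,…,6} summing to 17 is 104.
P(sum = 17) = 104/1296 = 13/162 ≈ 0.080.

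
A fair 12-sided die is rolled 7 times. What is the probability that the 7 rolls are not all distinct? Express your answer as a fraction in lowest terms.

P(all 7 different) = 12/12 · 11/12 · ··· · 6/12 = 385/3456.
P(at least two equal) = 1 − 385/3456 = 3071/3456.

3071/3456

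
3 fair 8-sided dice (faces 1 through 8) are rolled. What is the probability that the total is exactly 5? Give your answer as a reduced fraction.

3/256

There are 8^3 = 512 equally likely outcomes.
The number of ordered 3-tuples from {1,…,8} summing to 5 is 6.
P(sum = 5) = 6/512 = 3/256.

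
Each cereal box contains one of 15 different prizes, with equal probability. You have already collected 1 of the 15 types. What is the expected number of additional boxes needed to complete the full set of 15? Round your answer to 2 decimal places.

Starting from 1 distinct type, each trial gives a new one with probability (15−i)/15 when i types are held, so the wait for the next new type is 15/(15−i).
E = 15/14 + 15/13 + 15/12 + 15/11 + 15/10 + 15/9 + 15/8 + 15/7 + 15/6 + 15/5 + 15/4 + 15/3 + 15/2 + 15/1 = 1171733/24024 ≈ 48.77.

48.77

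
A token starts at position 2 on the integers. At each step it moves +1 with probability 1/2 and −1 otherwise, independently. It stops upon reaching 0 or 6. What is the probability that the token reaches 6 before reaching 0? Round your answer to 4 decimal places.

0.3333

With a fair step, P(i) = ½P(i−1) + ½P(i+1) with P(0)=0, P(6)=1 has the linear solution P(i) = i/6.
P(2) = 2/6 = 1/3 ≈ 0.3333.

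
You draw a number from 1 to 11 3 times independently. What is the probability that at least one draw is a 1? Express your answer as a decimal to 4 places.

0.2487

P(no draw is a 1) = (10/11)^3 ≈ 0.7513.
P(at least one) = 1 − 0.7513 = 0.2487.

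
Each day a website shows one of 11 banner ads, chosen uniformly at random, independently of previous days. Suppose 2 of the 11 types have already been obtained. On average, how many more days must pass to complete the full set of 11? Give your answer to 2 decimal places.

Starting from 2 distinct types, each trial gives a new one with probability (11−i)/11 when i types are held, so the wait for the next new type is 11/(11−i).
E = 11/9 + 11/8 + 11/7 + 11/6 + 11/5 + 11/4 + 11/3 + 11/2 + 11/1 = 78419/2520 ≈ 31.12.

31.12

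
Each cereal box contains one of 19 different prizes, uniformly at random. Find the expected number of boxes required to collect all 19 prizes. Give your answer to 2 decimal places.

After i distinct types are collected, each trial gives a new one with probability (19−i)/19, so the expected wait for the next new type is 19/(19−i).
E = 19/19 + 19/18 + 19/17 + 19/16 + 19/15 + 19/14 + 19/13 + 19/12 + 19/11 + 19/10 + 19/9 + 19/8 + 19/7 + 19/6 + 19/5 + 19/4 + 19/3 + 19/2 + 19/1 = 275295799/4084080 ≈ 67.41.

67.41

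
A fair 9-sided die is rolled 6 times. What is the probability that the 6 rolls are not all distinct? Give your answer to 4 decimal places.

0.8862

P(all 6 different) = 9/9 · 8/9 · ··· · 4/9 ≈ 0.1138.
P(at least two equal) = 1 − 0.1138 = 0.8862.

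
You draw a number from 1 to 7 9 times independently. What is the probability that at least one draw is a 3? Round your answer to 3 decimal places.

0.750

P(no draw is a 3) = (6/7)^9 ≈ 0.250.
P(at least one) = 1 − 0.250 = 0.750.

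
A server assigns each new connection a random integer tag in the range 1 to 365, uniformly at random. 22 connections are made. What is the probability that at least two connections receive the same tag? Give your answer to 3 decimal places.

It's easier to compute the probability that all 22 are distinct.
P(all distinct) = 365/365 · 364/365 · ··· · 344/365 ≈ 0.524.
So the probability of at least one match is 1 − 0.524 = 0.476.

0.476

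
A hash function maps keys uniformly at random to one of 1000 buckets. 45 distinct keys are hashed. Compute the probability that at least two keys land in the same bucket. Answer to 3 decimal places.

0.634

It's easier to compute the probability that all 45 are distinct.
P(all distinct) = 1000/1000 · 999/1000 · ··· · 956/1000 ≈ 0.366.
So the probability of at least one match is 1 − 0.366 = 0.634.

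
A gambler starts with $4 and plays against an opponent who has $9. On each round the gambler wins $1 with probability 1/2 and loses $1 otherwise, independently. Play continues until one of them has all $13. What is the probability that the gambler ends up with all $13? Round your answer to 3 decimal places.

With a fair step, P(i) = ½P(i−1) + ½P(i+1) with P(0)=0, P(13)=1 has the linear solution P(i) = i/13.
P(4) = 4/13 ≈ 0.308.

0.308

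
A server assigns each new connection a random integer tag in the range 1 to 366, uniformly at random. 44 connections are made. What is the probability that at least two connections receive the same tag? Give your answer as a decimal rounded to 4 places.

0.9324

It's easier to compute the probability that all 44 are distinct.
P(all distinct) = 366/366 · 365/366 · ··· · 323/366 ≈ 0.0676.
So the probability of at least one match is 1 − 0.0676 = 0.9324.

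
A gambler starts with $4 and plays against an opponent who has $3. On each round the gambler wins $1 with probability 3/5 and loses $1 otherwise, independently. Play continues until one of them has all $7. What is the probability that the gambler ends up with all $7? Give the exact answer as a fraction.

Let r = q/p = (2/5)/(3/5) = 2/3. The recurrence P(i) = p·P(i+1) + q·P(i−1) with P(0)=0, P(7)=1 gives P(i) = (1 − r^i)/(1 − r^7).
P(4) = (1 − (2/3)^4) / (1 − (2/3)^7) = 1755/2059.

1755/2059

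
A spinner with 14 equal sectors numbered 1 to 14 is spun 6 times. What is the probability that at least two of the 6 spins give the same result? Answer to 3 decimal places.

0.713

P(all 6 different) = 14/14 · 13/14 · ··· · 9/14 ≈ 0.287.
P(at least two equal) = 1 − 0.287 = 0.713.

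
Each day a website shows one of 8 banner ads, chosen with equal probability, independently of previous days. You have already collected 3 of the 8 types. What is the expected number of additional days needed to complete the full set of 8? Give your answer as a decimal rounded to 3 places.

Starting from 3 distinct types, each trial gives a new one with probability (8−i)/8 when i types are held, so the wait for the next new type is 8/(8−i).
E = 8/5 + 8/4 + 8/3 + 8/2 + 8/1 = 274/15 ≈ 18.267.

18.267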